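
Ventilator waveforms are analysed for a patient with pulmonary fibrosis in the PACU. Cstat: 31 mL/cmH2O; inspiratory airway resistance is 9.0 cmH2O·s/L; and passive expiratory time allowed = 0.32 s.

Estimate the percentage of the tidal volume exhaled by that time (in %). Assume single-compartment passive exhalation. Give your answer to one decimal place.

68.2

τ = R × C = 9.0 × 31 mL/cmH2O = 9.0 × 0.031 L/cmH2O = 0.279 s.
Passive exhalation: V(t)/V₀ = e^(−t/τ) = e^(−0.32/0.279) = 0.3176.
Fraction exhaled = 1 − 0.3176 = 0.6824 → 68.24%.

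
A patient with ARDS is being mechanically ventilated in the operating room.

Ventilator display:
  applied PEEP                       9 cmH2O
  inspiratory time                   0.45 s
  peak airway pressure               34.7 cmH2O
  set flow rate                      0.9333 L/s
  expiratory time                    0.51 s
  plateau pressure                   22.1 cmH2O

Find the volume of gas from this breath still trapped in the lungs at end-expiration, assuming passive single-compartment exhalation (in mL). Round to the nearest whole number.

Vt = flow × Ti = 0.9333 L/s × 0.45 s × 1000 mL/L = 419.99 mL.
R = (PIP − Pplat)/V̇ = (34.7 − 22.1) / 0.9333 = 12.6/0.9333 = 13.5 cmH2O·s/L.
C = Vt/(Pplat − PEEP) = 419.99 / (22.1 − 9) = 419.99/13.1 = 32.06 mL/cmH2O.
τ = R × C = 13.5 × 0.03206 L/cmH2O = 0.4328 s.
Fraction remaining = e^(−Te/τ) = e^(−0.51/0.4328) = 0.3078.
Trapped volume = 419.99 × 0.3078 = 129.27 mL.

129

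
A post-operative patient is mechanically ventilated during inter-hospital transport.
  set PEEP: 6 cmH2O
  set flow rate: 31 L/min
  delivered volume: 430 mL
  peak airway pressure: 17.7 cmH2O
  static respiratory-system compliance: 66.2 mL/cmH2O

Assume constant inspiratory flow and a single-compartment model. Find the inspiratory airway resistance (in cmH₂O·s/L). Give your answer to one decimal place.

Flow: 31 L/min ÷ 60 = 0.5167 L/s.
Equation of motion (constant flow): PIP = Vt/C + R·V̇ + PEEP.
R·V̇ = PIP − Vt/C − PEEP = 17.7 − 430/66.2 − 6 = 17.7 − 6.495 − 6 = 5.205 cmH2O.
R = 5.205 / 0.5167 = 10.074 cmH2O·s/L.

10.1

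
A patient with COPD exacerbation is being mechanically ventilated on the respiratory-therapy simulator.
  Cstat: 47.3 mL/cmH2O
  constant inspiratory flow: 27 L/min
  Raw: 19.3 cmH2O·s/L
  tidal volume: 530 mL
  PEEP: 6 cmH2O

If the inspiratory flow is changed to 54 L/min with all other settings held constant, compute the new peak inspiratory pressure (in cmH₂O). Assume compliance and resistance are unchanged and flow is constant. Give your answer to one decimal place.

Flow: 27 L/min ÷ 60 = 0.45 L/s.
New flow: 54 L/min ÷ 60 = 0.9 L/s.
PIP = Vt/C + R·V̇ + PEEP (constant-flow equation of motion).
Only the resistive term changes: ΔPIP = R × ΔV̇ = 19.3 × (0.9 − 0.45) = 19.3 × 0.45 = 8.685 cmH2O.
Original PIP = 530/47.3 + 19.3×0.45 + 6 = 25.89 cmH2O; new PIP = 25.89 + (8.685) = 34.575 cmH2O.

34.6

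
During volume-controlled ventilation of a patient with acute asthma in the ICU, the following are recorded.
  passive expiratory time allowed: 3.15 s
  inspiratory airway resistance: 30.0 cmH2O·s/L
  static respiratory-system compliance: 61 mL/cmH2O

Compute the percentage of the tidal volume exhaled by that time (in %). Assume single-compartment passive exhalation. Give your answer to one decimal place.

τ = R × C = 30.0 × 61 mL/cmH2O = 30.0 × 0.061 L/cmH2O = 1.83 s.
Passive exhalation: V(t)/V₀ = e^(−t/τ) = e^(−3.15/1.83) = 0.1788.
Fraction exhaled = 1 − 0.1788 = 0.8212 → 82.12%.

82.1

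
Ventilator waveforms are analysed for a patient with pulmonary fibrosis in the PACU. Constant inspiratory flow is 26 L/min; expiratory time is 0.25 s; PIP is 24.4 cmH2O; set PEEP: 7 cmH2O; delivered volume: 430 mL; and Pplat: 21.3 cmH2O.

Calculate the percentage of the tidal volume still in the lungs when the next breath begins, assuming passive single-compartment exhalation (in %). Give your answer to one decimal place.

31.3

Flow: 26 L/min ÷ 60 = 0.4333 L/s.
R = (PIP − Pplat)/V̇ = (24.4 − 21.3) / 0.4333 = 3.1/0.4333 = 7.154 cmH2O·s/L.
C = Vt/(Pplat − PEEP) = 430.0 / (21.3 − 7) = 430.0/14.3 = 30.07 mL/cmH2O.
τ = R × C = 7.154 × 0.03007 L/cmH2O = 0.2151 s.
Fraction remaining at end-expiration = e^(−Te/τ) = e^(−0.25/0.2151) = 0.3128 → 31.28%.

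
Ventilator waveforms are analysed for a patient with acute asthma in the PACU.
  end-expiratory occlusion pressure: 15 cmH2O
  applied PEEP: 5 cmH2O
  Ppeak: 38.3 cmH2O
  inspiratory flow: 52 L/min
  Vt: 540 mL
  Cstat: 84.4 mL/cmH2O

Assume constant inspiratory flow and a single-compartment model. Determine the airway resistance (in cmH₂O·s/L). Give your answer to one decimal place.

Flow: 52 L/min ÷ 60 = 0.8667 L/s.
Total PEEP = 15 cmH2O (set 5 + intrinsic 10); this is the baseline alveolar pressure.
Equation of motion (constant flow): PIP = Vt/C + R·V̇ + PEEP.
R·V̇ = PIP − Vt/C − PEEP = 38.3 − 540/84.4 − 15 = 38.3 − 6.398 − 15 = 16.902 cmH2O.
R = 16.902 / 0.8667 = 19.502 cmH2O·s/L.

19.5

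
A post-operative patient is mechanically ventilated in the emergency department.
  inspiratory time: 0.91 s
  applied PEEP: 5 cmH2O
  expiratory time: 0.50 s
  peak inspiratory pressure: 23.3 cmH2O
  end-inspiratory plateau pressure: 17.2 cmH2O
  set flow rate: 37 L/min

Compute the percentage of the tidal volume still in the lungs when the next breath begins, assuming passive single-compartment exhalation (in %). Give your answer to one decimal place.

Flow: 37 L/min ÷ 60 = 0.6167 L/s.
Vt = flow × Ti = 0.6167 L/s × 0.91 s × 1000 mL/L = 561.2 mL.
R = (PIP − Pplat)/V̇ = (23.3 − 17.2) / 0.6167 = 6.1/0.6167 = 9.891 cmH2O·s/L.
C = Vt/(Pplat − PEEP) = 561.2 / (17.2 − 5) = 561.2/12.2 = 46.0 mL/cmH2O.
τ = R × C = 9.891 × 0.046 L/cmH2O = 0.455 s.
Fraction remaining at end-expiration = e^(−Te/τ) = e^(−0.50/0.455) = 0.3332 → 33.32%.

33.3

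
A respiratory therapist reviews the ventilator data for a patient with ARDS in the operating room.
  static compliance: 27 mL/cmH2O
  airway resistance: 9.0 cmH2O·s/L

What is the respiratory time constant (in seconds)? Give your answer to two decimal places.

0.24

τ = R × C = 9.0 × 27 mL/cmH2O = 9.0 × 0.027 L/cmH2O = 0.243 s.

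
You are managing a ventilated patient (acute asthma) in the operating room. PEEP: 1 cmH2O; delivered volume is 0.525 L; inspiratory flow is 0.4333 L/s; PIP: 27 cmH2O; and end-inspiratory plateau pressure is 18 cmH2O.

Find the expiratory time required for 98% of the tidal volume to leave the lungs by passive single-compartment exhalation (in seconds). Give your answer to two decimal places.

2.51

R = (PIP − Pplat)/V̇ = (27 − 18) / 0.4333 = 9.0/0.4333 = 20.771 cmH2O·s/L.
C = Vt/(Pplat − PEEP) = 525.0 / (18 − 1) = 525.0/17.0 = 30.882 mL/cmH2O.
τ = R × C = 20.771 × 0.03088 L/cmH2O = 0.6414 s.
t = −τ·ln(1 − 0.98) = −0.6414·ln(0.02) = 2.509 s.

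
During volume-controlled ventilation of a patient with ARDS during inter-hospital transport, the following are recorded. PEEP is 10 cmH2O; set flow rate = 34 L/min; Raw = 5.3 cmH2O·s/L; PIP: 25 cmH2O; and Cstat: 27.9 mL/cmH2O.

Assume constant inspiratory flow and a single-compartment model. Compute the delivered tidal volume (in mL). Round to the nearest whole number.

Flow: 34 L/min ÷ 60 = 0.5667 L/s.
Equation of motion (constant flow): PIP = Vt/C + R·V̇ + PEEP.
Vt/C = PIP − R·V̇ − PEEP = 25 − 3.004 − 10 = 11.996 cmH2O.
Vt = C × 11.996 = 27.9 × 11.996 = 334.69 mL.

335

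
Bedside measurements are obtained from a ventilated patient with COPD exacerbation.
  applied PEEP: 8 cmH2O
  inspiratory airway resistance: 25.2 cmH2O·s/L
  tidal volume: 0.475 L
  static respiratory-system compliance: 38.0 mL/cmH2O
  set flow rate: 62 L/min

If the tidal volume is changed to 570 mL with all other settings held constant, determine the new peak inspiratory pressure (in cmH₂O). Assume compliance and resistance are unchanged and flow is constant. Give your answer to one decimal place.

49.0

Flow: 62 L/min ÷ 60 = 1.0333 L/s.
PIP = Vt/C + R·V̇ + PEEP (constant-flow equation of motion).
Only the elastic term changes: ΔPIP = ΔVt / C = (570 − 475) / 38.0 = 2.5 cmH2O.
Original PIP = 475/38.0 + 25.2×1.0333 + 8 = 46.539 cmH2O; new PIP = 46.539 + (2.5) = 49.039 cmH2O.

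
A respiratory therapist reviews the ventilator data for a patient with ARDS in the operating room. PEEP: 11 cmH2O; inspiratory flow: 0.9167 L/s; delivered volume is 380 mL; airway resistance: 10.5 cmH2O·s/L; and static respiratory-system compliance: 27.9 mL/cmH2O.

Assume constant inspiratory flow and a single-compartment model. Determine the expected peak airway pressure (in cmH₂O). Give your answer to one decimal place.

Equation of motion (constant flow): PIP = Vt/C + R·V̇ + PEEP.
PIP = 380/27.9 + 10.5×0.9167 + 11 = 13.62 + 9.625 + 11 = 34.245 cmH2O.

34.2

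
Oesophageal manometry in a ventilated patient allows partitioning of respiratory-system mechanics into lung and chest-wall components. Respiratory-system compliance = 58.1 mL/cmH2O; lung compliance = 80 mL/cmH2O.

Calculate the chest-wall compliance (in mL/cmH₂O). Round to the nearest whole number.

212

1/Ccw = 1/Crs − 1/CL.
1/Ccw = 1/58.1 − 1/80 = 0.004712.
Ccw = 212.22 mL/cmH2O.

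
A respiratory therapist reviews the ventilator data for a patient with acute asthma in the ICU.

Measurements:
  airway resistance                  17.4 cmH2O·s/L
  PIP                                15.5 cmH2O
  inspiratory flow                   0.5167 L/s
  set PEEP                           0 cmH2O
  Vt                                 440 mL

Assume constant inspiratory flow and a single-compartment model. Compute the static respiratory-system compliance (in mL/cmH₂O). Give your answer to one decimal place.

67.6

Equation of motion (constant flow): PIP = Vt/C + R·V̇ + PEEP.
Vt/C = PIP − R·V̇ − PEEP = 15.5 − 17.4×0.5167 − 0 = 15.5 − 8.991 − 0 = 6.509 cmH2O.
C = Vt / 6.509 = 440 / 6.509 = 67.599 mL/cmH2O.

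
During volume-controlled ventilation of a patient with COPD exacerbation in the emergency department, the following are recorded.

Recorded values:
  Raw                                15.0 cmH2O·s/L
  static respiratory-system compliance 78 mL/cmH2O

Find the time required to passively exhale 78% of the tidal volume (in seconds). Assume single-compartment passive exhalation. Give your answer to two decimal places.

1.77

τ = R × C = 15.0 × 78 mL/cmH2O = 15.0 × 0.078 L/cmH2O = 1.17 s.
Exhaled fraction f = 1 − e^(−t/τ) → t = −τ·ln(1 − f) = −1.17·ln(0.22) = 1.772 s.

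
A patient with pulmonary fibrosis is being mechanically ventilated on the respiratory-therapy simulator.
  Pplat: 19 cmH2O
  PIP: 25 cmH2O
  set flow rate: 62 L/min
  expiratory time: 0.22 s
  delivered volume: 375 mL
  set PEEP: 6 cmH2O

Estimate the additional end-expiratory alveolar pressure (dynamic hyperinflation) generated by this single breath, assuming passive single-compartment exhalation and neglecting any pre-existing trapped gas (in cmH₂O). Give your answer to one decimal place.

3.5

Flow: 62 L/min ÷ 60 = 1.0333 L/s.
R = (PIP − Pplat)/V̇ = (25 − 19) / 1.0333 = 6.0/1.0333 = 5.807 cmH2O·s/L.
C = Vt/(Pplat − PEEP) = 375.0 / (19 − 6) = 375.0/13.0 = 28.846 mL/cmH2O.
τ = R × C = 5.807 × 0.02885 L/cmH2O = 0.1675 s.
Fraction remaining = e^(−Te/τ) = e^(−0.22/0.1675) = 0.2689; trapped volume = 375.0 × 0.2689 = 100.84 mL.
Additional alveolar pressure from trapping ≈ V_trapped / C = 100.84 / 28.846 = 3.496 cmH2O.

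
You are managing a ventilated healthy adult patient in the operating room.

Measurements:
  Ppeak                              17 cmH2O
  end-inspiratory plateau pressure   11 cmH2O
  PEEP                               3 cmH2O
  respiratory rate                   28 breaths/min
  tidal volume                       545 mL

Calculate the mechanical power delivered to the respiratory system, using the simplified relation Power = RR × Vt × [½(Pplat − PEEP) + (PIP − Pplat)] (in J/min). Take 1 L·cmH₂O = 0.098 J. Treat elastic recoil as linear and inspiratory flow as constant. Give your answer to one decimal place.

Per-breath work = Vt × [½(Pplat−PEEP) + (PIP−Pplat)] = 0.545 × [0.5×8.0 + 6.0] = 0.545 × 10.0 = 5.45 L·cmH2O.
Power = 28 × 5.45 = 152.6 L·cmH2O/min.
× 0.098 J/(L·cmH2O) → 14.955 J/min.

15.0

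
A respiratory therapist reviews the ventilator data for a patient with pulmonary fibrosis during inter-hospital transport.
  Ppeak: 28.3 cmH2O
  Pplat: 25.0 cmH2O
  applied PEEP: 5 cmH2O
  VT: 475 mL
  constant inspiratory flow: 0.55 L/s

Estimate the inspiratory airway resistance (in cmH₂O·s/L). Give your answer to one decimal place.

Raw = (PIP − Pplat) / flow = (28.3 − 25.0) / 0.55 = 3.3 / 0.55 = 6.0 cmH2O·s/L.

6.0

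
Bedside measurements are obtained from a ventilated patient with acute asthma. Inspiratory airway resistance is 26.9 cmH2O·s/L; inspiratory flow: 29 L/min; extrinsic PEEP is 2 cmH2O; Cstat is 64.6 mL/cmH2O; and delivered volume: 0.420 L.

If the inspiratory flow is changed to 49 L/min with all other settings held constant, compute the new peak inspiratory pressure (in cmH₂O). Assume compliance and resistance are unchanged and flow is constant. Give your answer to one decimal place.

Flow: 29 L/min ÷ 60 = 0.4833 L/s.
New flow: 49 L/min ÷ 60 = 0.8167 L/s.
PIP = Vt/C + R·V̇ + PEEP (constant-flow equation of motion).
Only the resistive term changes: ΔPIP = R × ΔV̇ = 26.9 × (0.8167 − 0.4833) = 26.9 × 0.3334 = 8.968 cmH2O.
Original PIP = 420/64.6 + 26.9×0.4833 + 2 = 21.502 cmH2O; new PIP = 21.502 + (8.968) = 30.47 cmH2O.

30.5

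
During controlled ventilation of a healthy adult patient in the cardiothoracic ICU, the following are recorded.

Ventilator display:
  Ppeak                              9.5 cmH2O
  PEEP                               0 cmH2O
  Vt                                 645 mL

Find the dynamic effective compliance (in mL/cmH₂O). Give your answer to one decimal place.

67.9

Dynamic compliance = Vt / (PIP − PEEP) = 645 / (9.5 − 0) = 645 / 9.5 = 67.895 mL/cmH2O.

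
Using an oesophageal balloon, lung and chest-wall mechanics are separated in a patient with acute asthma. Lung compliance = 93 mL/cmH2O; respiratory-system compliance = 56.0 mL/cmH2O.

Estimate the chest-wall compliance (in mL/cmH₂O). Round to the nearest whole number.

1/Ccw = 1/Crs − 1/CL.
1/Ccw = 1/56.0 − 1/93 = 0.007104.
Ccw = 140.77 mL/cmH2O.

141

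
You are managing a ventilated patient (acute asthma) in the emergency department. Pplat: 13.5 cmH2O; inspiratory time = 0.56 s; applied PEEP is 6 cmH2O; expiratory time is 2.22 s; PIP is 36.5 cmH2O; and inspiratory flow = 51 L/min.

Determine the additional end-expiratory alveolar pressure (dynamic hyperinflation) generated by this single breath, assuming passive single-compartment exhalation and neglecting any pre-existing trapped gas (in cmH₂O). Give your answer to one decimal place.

2.1

Flow: 51 L/min ÷ 60 = 0.85 L/s.
Vt = flow × Ti = 0.85 L/s × 0.56 s × 1000 mL/L = 476.0 mL.
R = (PIP − Pplat)/V̇ = (36.5 − 13.5) / 0.85 = 23.0/0.85 = 27.059 cmH2O·s/L.
C = Vt/(Pplat − PEEP) = 476.0 / (13.5 − 6) = 476.0/7.5 = 63.467 mL/cmH2O.
τ = R × C = 27.059 × 0.06347 L/cmH2O = 1.717 s.
Fraction remaining = e^(−Te/τ) = e^(−2.22/1.717) = 0.2745; trapped volume = 476.0 × 0.2745 = 130.66 mL.
Additional alveolar pressure from trapping ≈ V_trapped / C = 130.66 / 63.467 = 2.059 cmH2O.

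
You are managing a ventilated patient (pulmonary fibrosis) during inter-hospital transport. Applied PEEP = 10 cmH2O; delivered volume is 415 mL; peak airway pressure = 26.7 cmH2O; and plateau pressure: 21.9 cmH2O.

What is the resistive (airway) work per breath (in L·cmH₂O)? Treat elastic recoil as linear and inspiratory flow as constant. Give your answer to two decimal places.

With constant inspiratory flow the resistive pressure is constant at PIP − Pplat = 26.7 − 21.9 = 4.8 cmH2O, so resistive work = 4.8 × 0.415 = 1.992 L·cmH2O.

1.99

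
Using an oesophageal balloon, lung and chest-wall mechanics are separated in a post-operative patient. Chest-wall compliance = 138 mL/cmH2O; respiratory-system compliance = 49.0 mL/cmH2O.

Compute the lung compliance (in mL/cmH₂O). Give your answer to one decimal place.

1/CL = 1/Crs − 1/Ccw.
1/CL = 1/49.0 − 1/138 = 0.01316.
CL = 75.988 mL/cmH2O.

76.0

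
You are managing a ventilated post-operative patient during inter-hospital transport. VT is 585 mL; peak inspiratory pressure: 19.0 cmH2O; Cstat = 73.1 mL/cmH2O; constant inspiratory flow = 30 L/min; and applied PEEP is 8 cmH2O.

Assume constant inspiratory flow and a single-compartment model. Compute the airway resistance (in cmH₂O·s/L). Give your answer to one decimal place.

Flow: 30 L/min ÷ 60 = 0.5 L/s.
Equation of motion (constant flow): PIP = Vt/C + R·V̇ + PEEP.
R·V̇ = PIP − Vt/C − PEEP = 19.0 − 585/73.1 − 8 = 19.0 − 8.003 − 8 = 2.997 cmH2O.
R = 2.997 / 0.5 = 5.994 cmH2O·s/L.

6.0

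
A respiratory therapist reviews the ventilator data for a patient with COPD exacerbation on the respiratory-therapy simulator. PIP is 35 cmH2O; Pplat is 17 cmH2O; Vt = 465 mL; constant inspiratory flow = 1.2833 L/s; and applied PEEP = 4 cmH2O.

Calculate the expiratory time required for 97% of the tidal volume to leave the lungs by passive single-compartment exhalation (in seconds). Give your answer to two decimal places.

R = (PIP − Pplat)/V̇ = (35 − 17) / 1.2833 = 18.0/1.2833 = 14.026 cmH2O·s/L.
C = Vt/(Pplat − PEEP) = 465.0 / (17 − 4) = 465.0/13.0 = 35.769 mL/cmH2O.
τ = R × C = 14.026 × 0.03577 L/cmH2O = 0.5017 s.
t = −τ·ln(1 − 0.97) = −0.5017·ln(0.03) = 1.759 s.

1.76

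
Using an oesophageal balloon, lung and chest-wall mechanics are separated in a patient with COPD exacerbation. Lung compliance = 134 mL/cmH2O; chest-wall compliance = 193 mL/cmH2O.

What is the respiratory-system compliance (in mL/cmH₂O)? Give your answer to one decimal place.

79.1

Lung and chest wall are elastances in series: 1/Crs = 1/CL + 1/Ccw.
1/Crs = 1/134 + 1/193 = 0.01264.
Crs = 79.114 mL/cmH2O.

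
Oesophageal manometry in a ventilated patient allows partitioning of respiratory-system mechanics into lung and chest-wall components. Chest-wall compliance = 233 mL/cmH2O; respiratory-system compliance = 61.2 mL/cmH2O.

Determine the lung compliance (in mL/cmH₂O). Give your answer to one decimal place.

83.0

1/CL = 1/Crs − 1/Ccw.
1/CL = 1/61.2 − 1/233 = 0.01205.
CL = 82.988 mL/cmH2O.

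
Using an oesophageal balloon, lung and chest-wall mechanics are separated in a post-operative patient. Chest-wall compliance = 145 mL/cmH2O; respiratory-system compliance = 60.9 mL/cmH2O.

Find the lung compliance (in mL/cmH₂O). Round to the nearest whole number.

1/CL = 1/Crs − 1/Ccw.
1/CL = 1/60.9 − 1/145 = 0.009524.
CL = 105.0 mL/cmH2O.

105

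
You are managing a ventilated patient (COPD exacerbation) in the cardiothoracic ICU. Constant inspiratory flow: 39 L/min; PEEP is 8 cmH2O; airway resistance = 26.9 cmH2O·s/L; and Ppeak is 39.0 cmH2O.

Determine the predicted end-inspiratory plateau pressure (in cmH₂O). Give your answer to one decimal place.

Flow: 39 L/min ÷ 60 = 0.65 L/s.
Pplat = PIP − Raw × flow = 39.0 − 26.9 × 0.65 = 39.0 − 17.485 = 21.515 cmH2O.

21.5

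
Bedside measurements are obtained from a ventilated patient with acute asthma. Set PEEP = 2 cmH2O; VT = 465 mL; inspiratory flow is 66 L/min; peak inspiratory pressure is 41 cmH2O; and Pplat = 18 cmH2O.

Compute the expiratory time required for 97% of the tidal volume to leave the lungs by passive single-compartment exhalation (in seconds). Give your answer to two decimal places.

Flow: 66 L/min ÷ 60 = 1.1 L/s.
R = (PIP − Pplat)/V̇ = (41 − 18) / 1.1 = 23.0/1.1 = 20.909 cmH2O·s/L.
C = Vt/(Pplat − PEEP) = 465.0 / (18 − 2) = 465.0/16.0 = 29.063 mL/cmH2O.
τ = R × C = 20.909 × 0.02906 L/cmH2O = 0.6076 s.
t = −τ·ln(1 − 0.97) = −0.6076·ln(0.03) = 2.131 s.

2.13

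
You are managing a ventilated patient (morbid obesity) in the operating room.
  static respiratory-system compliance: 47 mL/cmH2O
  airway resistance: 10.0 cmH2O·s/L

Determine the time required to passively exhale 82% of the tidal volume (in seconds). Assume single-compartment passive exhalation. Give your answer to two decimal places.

0.81

τ = R × C = 10.0 × 47 mL/cmH2O = 10.0 × 0.047 L/cmH2O = 0.47 s.
Exhaled fraction f = 1 − e^(−t/τ) → t = −τ·ln(1 − f) = −0.47·ln(0.18) = 0.806 s.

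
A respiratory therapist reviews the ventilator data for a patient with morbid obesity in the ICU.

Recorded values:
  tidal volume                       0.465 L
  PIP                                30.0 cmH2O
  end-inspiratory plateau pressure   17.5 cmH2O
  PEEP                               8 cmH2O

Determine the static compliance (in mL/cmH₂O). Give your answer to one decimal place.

Cstat = Vt / (Pplat − PEEP) = 465 / (17.5 − 8) = 465 / 9.5 = 48.947 mL/cmH2O.

48.9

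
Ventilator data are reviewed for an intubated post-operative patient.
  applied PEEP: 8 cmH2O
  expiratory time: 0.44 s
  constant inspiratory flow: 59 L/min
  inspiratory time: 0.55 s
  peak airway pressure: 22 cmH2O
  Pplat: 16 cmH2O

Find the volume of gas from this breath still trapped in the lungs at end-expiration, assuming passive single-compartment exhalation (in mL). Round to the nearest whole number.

186

Flow: 59 L/min ÷ 60 = 0.9833 L/s.
Vt = flow × Ti = 0.9833 L/s × 0.55 s × 1000 mL/L = 540.82 mL.
R = (PIP − Pplat)/V̇ = (22 − 16) / 0.9833 = 6.0/0.9833 = 6.102 cmH2O·s/L.
C = Vt/(Pplat − PEEP) = 540.82 / (16 − 8) = 540.82/8.0 = 67.603 mL/cmH2O.
τ = R × C = 6.102 × 0.0676 L/cmH2O = 0.4125 s.
Fraction remaining = e^(−Te/τ) = e^(−0.44/0.4125) = 0.3442.
Trapped volume = 540.82 × 0.3442 = 186.15 mL.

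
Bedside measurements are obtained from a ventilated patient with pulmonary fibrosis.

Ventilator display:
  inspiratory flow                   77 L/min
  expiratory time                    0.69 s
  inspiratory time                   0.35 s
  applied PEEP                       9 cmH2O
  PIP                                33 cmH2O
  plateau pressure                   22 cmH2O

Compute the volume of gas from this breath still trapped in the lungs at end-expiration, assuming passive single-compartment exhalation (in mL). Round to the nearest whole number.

Flow: 77 L/min ÷ 60 = 1.2833 L/s.
Vt = flow × Ti = 1.2833 L/s × 0.35 s × 1000 mL/L = 449.16 mL.
R = (PIP − Pplat)/V̇ = (33 − 22) / 1.2833 = 11.0/1.2833 = 8.572 cmH2O·s/L.
C = Vt/(Pplat − PEEP) = 449.16 / (22 − 9) = 449.16/13.0 = 34.551 mL/cmH2O.
τ = R × C = 8.572 × 0.03455 L/cmH2O = 0.2962 s.
Fraction remaining = e^(−Te/τ) = e^(−0.69/0.2962) = 0.09734.
Trapped volume = 449.16 × 0.09734 = 43.721 mL.

44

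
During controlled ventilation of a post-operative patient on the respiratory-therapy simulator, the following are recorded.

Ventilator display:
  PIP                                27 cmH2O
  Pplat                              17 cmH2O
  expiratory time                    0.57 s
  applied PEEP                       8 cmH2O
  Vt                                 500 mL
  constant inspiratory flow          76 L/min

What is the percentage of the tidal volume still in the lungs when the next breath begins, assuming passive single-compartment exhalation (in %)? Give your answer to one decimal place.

27.3

Flow: 76 L/min ÷ 60 = 1.2667 L/s.
R = (PIP − Pplat)/V̇ = (27 − 17) / 1.2667 = 10.0/1.2667 = 7.895 cmH2O·s/L.
C = Vt/(Pplat − PEEP) = 500.0 / (17 − 8) = 500.0/9.0 = 55.556 mL/cmH2O.
τ = R × C = 7.895 × 0.05556 L/cmH2O = 0.4386 s.
Fraction remaining at end-expiration = e^(−Te/τ) = e^(−0.57/0.4386) = 0.2726 → 27.26%.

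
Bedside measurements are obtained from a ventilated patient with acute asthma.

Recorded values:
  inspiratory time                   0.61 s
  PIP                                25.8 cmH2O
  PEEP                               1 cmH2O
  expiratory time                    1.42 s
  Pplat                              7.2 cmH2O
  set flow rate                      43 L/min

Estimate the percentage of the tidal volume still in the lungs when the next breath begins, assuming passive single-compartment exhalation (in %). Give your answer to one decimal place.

Flow: 43 L/min ÷ 60 = 0.7167 L/s.
Vt = flow × Ti = 0.7167 L/s × 0.61 s × 1000 mL/L = 437.19 mL.
R = (PIP − Pplat)/V̇ = (25.8 − 7.2) / 0.7167 = 18.6/0.7167 = 25.952 cmH2O·s/L.
C = Vt/(Pplat − PEEP) = 437.19 / (7.2 − 1) = 437.19/6.2 = 70.515 mL/cmH2O.
τ = R × C = 25.952 × 0.07052 L/cmH2O = 1.83 s.
Fraction remaining at end-expiration = e^(−Te/τ) = e^(−1.42/1.83) = 0.4603 → 46.03%.

46.0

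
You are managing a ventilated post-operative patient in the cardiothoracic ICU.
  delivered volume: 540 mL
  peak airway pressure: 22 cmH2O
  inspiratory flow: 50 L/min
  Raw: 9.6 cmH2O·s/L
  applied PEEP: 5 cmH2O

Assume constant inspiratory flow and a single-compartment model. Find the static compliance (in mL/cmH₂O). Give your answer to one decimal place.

60.0

Flow: 50 L/min ÷ 60 = 0.8333 L/s.
Equation of motion (constant flow): PIP = Vt/C + R·V̇ + PEEP.
Vt/C = PIP − R·V̇ − PEEP = 22 − 9.6×0.8333 − 5 = 22 − 8.0 − 5 = 9.0 cmH2O.
C = Vt / 9.0 = 540 / 9.0 = 60.0 mL/cmH2O.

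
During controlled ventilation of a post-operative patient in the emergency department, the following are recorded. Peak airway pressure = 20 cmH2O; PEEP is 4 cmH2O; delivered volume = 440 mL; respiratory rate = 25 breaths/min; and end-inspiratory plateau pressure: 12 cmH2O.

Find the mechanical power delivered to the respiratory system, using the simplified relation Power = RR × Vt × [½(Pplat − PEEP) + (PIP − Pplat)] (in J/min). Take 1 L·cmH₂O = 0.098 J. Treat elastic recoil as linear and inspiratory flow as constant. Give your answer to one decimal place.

12.9

Per-breath work = Vt × [½(Pplat−PEEP) + (PIP−Pplat)] = 0.440 × [0.5×8.0 + 8.0] = 0.440 × 12.0 = 5.28 L·cmH2O.
Power = 25 × 5.28 = 132.0 L·cmH2O/min.
× 0.098 J/(L·cmH2O) → 12.936 J/min.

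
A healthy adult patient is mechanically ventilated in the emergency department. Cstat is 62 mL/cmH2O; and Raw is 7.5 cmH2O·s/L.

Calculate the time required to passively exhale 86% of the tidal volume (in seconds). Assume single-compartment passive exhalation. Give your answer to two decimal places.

τ = R × C = 7.5 × 62 mL/cmH2O = 7.5 × 0.062 L/cmH2O = 0.465 s.
Exhaled fraction f = 1 − e^(−t/τ) → t = −τ·ln(1 − f) = −0.465·ln(0.14) = 0.9142 s.

0.91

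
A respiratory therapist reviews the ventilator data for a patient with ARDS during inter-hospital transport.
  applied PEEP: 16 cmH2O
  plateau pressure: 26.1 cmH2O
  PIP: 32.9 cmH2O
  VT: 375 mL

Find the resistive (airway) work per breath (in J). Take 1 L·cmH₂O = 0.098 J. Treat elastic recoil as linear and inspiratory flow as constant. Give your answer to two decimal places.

0.25

With constant inspiratory flow the resistive pressure is constant at PIP − Pplat = 32.9 − 26.1 = 6.8 cmH2O, so resistive work = 6.8 × 0.375 = 2.55 L·cmH2O.
× 0.098 J/(L·cmH2O) → 0.2499 J.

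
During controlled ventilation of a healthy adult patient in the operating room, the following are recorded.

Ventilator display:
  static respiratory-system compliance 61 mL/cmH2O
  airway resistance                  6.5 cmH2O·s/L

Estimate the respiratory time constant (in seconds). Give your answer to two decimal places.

τ = R × C = 6.5 × 61 mL/cmH2O = 6.5 × 0.061 L/cmH2O = 0.3965 s.

0.40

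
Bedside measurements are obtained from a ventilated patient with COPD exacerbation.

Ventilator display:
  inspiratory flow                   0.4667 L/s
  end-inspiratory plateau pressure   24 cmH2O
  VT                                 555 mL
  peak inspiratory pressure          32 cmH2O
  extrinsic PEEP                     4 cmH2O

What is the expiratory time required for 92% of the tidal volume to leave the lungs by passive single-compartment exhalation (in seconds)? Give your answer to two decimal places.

1.20

R = (PIP − Pplat)/V̇ = (32 − 24) / 0.4667 = 8.0/0.4667 = 17.142 cmH2O·s/L.
C = Vt/(Pplat − PEEP) = 555.0 / (24 − 4) = 555.0/20.0 = 27.75 mL/cmH2O.
τ = R × C = 17.142 × 0.02775 L/cmH2O = 0.4757 s.
t = −τ·ln(1 − 0.92) = −0.4757·ln(0.08) = 1.201 s.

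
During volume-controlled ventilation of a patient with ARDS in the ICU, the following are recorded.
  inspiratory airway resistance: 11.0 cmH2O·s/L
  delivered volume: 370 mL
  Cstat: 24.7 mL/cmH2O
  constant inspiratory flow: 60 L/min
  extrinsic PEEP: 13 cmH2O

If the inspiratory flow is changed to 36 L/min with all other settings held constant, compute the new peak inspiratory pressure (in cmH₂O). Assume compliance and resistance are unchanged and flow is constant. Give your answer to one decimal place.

34.6

Flow: 60 L/min ÷ 60 = 1 L/s.
New flow: 36 L/min ÷ 60 = 0.6 L/s.
PIP = Vt/C + R·V̇ + PEEP (constant-flow equation of motion).
Only the resistive term changes: ΔPIP = R × ΔV̇ = 11.0 × (0.6 − 1) = 11.0 × -0.4 = -4.4 cmH2O.
Original PIP = 370/24.7 + 11.0×1 + 13 = 38.98 cmH2O; new PIP = 38.98 + (-4.4) = 34.58 cmH2O.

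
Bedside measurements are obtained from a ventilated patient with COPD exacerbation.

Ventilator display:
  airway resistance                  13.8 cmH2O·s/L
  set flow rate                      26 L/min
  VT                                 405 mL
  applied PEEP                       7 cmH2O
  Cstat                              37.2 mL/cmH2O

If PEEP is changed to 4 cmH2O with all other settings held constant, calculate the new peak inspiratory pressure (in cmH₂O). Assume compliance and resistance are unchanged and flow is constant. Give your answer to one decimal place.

Flow: 26 L/min ÷ 60 = 0.4333 L/s.
PIP = Vt/C + R·V̇ + PEEP (constant-flow equation of motion).
Only the baseline term changes: ΔPIP = ΔPEEP = 4 − 7 = -3.0 cmH2O.
Original PIP = 405/37.2 + 13.8×0.4333 + 7 = 23.867 cmH2O; new PIP = 23.867 + (-3.0) = 20.867 cmH2O.

20.9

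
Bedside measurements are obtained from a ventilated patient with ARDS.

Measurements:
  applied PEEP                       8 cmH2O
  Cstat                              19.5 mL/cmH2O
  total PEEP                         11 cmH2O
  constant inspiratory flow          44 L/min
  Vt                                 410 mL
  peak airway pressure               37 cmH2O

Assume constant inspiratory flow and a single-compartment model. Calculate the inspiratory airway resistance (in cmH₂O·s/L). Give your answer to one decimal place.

Flow: 44 L/min ÷ 60 = 0.7333 L/s.
Total PEEP = 11 cmH2O (set 8 + intrinsic 3); this is the baseline alveolar pressure.
Equation of motion (constant flow): PIP = Vt/C + R·V̇ + PEEP.
R·V̇ = PIP − Vt/C − PEEP = 37 − 410/19.5 − 11 = 37 − 21.026 − 11 = 4.974 cmH2O.
R = 4.974 / 0.7333 = 6.783 cmH2O·s/L.

6.8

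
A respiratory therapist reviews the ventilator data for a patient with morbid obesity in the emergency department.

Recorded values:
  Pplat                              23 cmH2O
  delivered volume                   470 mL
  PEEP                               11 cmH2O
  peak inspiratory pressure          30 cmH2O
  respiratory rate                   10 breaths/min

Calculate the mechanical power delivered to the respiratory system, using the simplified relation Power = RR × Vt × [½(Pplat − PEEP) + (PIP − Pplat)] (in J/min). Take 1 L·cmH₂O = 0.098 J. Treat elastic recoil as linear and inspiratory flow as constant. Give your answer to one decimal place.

6.0

Per-breath work = Vt × [½(Pplat−PEEP) + (PIP−Pplat)] = 0.470 × [0.5×12.0 + 7.0] = 0.470 × 13.0 = 6.11 L·cmH2O.
Power = 10 × 6.11 = 61.1 L·cmH2O/min.
× 0.098 J/(L·cmH2O) → 5.988 J/min.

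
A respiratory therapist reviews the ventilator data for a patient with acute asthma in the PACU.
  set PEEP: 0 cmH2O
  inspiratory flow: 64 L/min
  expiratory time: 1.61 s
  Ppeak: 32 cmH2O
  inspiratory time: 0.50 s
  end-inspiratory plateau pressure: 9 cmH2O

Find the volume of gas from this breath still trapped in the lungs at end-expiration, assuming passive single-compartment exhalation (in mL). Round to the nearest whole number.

151

Flow: 64 L/min ÷ 60 = 1.0667 L/s.
Vt = flow × Ti = 1.0667 L/s × 0.50 s × 1000 mL/L = 533.35 mL.
R = (PIP − Pplat)/V̇ = (32 − 9) / 1.0667 = 23.0/1.0667 = 21.562 cmH2O·s/L.
C = Vt/(Pplat − PEEP) = 533.35 / (9 − 0) = 533.35/9.0 = 59.261 mL/cmH2O.
τ = R × C = 21.562 × 0.05926 L/cmH2O = 1.278 s.
Fraction remaining = e^(−Te/τ) = e^(−1.61/1.278) = 0.2837.
Trapped volume = 533.35 × 0.2837 = 151.31 mL.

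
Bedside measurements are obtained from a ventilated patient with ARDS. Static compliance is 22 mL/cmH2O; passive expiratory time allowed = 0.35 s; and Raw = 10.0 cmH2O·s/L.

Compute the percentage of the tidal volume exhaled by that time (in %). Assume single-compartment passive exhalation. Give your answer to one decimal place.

79.6

τ = R × C = 10.0 × 22 mL/cmH2O = 10.0 × 0.022 L/cmH2O = 0.22 s.
Passive exhalation: V(t)/V₀ = e^(−t/τ) = e^(−0.35/0.22) = 0.2037.
Fraction exhaled = 1 − 0.2037 = 0.7963 → 79.63%.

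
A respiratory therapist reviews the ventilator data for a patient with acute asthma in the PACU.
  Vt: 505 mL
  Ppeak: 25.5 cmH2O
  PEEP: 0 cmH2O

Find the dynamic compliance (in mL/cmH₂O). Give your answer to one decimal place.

19.8

Dynamic compliance = Vt / (PIP − PEEP) = 505 / (25.5 − 0) = 505 / 25.5 = 19.804 mL/cmH2O.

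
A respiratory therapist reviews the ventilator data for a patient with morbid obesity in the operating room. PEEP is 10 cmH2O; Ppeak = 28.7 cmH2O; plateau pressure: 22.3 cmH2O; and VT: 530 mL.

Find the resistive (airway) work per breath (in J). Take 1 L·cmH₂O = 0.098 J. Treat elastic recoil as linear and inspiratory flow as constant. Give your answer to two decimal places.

With constant inspiratory flow the resistive pressure is constant at PIP − Pplat = 28.7 − 22.3 = 6.4 cmH2O, so resistive work = 6.4 × 0.530 = 3.392 L·cmH2O.
× 0.098 J/(L·cmH2O) → 0.3324 J.

0.33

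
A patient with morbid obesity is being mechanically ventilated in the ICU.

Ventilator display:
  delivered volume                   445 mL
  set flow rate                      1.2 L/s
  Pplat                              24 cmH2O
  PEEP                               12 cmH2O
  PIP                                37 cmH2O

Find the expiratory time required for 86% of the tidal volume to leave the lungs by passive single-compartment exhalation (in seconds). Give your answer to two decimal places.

0.79

R = (PIP − Pplat)/V̇ = (37 − 24) / 1.2 = 13.0/1.2 = 10.833 cmH2O·s/L.
C = Vt/(Pplat − PEEP) = 445.0 / (24 − 12) = 445.0/12.0 = 37.083 mL/cmH2O.
τ = R × C = 10.833 × 0.03708 L/cmH2O = 0.4017 s.
t = −τ·ln(1 − 0.86) = −0.4017·ln(0.14) = 0.7898 s.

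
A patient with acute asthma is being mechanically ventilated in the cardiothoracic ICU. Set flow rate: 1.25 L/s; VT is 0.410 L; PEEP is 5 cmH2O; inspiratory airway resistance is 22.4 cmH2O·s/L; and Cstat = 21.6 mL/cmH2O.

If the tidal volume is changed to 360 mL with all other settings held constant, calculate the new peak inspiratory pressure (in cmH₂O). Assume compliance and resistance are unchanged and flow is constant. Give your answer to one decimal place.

PIP = Vt/C + R·V̇ + PEEP (constant-flow equation of motion).
Only the elastic term changes: ΔPIP = ΔVt / C = (360 − 410) / 21.6 = -2.315 cmH2O.
Original PIP = 410/21.6 + 22.4×1.25 + 5 = 51.981 cmH2O; new PIP = 51.981 + (-2.315) = 49.666 cmH2O.

49.7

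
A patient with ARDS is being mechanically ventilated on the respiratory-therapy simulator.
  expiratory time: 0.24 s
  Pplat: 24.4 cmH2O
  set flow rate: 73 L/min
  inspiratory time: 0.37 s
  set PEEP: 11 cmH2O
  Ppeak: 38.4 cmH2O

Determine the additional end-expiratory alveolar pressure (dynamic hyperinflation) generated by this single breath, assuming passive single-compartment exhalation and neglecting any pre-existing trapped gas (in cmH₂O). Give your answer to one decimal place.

Flow: 73 L/min ÷ 60 = 1.2167 L/s.
Vt = flow × Ti = 1.2167 L/s × 0.37 s × 1000 mL/L = 450.18 mL.
R = (PIP − Pplat)/V̇ = (38.4 − 24.4) / 1.2167 = 14.0/1.2167 = 11.507 cmH2O·s/L.
C = Vt/(Pplat − PEEP) = 450.18 / (24.4 − 11) = 450.18/13.4 = 33.596 mL/cmH2O.
τ = R × C = 11.507 × 0.0336 L/cmH2O = 0.3866 s.
Fraction remaining = e^(−Te/τ) = e^(−0.24/0.3866) = 0.5375; trapped volume = 450.18 × 0.5375 = 241.97 mL.
Additional alveolar pressure from trapping ≈ V_trapped / C = 241.97 / 33.596 = 7.202 cmH2O.

7.2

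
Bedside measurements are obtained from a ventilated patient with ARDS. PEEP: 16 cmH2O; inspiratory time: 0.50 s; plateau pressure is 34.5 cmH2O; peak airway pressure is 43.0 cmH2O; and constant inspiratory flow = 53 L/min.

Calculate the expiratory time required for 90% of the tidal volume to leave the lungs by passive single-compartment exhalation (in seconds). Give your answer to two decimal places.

0.53

Flow: 53 L/min ÷ 60 = 0.8833 L/s.
Vt = flow × Ti = 0.8833 L/s × 0.50 s × 1000 mL/L = 441.65 mL.
R = (PIP − Pplat)/V̇ = (43.0 − 34.5) / 0.8833 = 8.5/0.8833 = 9.623 cmH2O·s/L.
C = Vt/(Pplat − PEEP) = 441.65 / (34.5 − 16) = 441.65/18.5 = 23.873 mL/cmH2O.
τ = R × C = 9.623 × 0.02387 L/cmH2O = 0.2297 s.
t = −τ·ln(1 − 0.90) = −0.2297·ln(0.1) = 0.5289 s.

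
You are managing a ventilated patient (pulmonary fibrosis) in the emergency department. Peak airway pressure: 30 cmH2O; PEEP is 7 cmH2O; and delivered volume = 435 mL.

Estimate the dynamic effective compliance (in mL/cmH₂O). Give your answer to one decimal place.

18.9

Dynamic compliance = Vt / (PIP − PEEP) = 435 / (30 − 7) = 435 / 23.0 = 18.913 mL/cmH2O.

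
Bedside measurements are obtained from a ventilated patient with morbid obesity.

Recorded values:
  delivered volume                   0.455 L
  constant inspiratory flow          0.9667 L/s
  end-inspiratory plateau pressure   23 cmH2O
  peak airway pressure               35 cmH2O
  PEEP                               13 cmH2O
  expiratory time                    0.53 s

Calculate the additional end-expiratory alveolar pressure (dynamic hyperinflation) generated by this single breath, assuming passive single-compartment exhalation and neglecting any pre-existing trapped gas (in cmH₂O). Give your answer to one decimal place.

R = (PIP − Pplat)/V̇ = (35 − 23) / 0.9667 = 12.0/0.9667 = 12.413 cmH2O·s/L.
C = Vt/(Pplat − PEEP) = 455.0 / (23 − 13) = 455.0/10.0 = 45.5 mL/cmH2O.
τ = R × C = 12.413 × 0.0455 L/cmH2O = 0.5648 s.
Fraction remaining = e^(−Te/τ) = e^(−0.53/0.5648) = 0.3913; trapped volume = 455.0 × 0.3913 = 178.04 mL.
Additional alveolar pressure from trapping ≈ V_trapped / C = 178.04 / 45.5 = 3.913 cmH2O.

3.9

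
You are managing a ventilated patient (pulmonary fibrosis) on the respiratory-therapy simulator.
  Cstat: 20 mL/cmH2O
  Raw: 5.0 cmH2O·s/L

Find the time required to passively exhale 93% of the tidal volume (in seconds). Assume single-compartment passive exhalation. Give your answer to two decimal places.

τ = R × C = 5.0 × 20 mL/cmH2O = 5.0 × 0.020 L/cmH2O = 0.1 s.
Exhaled fraction f = 1 − e^(−t/τ) → t = −τ·ln(1 − f) = −0.1·ln(0.07) = 0.2659 s.

0.27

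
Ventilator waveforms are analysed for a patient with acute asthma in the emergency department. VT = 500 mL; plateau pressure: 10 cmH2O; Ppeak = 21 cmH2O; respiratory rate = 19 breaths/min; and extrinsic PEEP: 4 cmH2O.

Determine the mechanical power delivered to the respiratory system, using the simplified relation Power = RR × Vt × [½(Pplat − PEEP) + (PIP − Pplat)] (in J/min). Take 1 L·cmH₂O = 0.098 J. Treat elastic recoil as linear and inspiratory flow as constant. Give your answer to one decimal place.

13.0

Per-breath work = Vt × [½(Pplat−PEEP) + (PIP−Pplat)] = 0.500 × [0.5×6.0 + 11.0] = 0.500 × 14.0 = 7.0 L·cmH2O.
Power = 19 × 7.0 = 133.0 L·cmH2O/min.
× 0.098 J/(L·cmH2O) → 13.034 J/min.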